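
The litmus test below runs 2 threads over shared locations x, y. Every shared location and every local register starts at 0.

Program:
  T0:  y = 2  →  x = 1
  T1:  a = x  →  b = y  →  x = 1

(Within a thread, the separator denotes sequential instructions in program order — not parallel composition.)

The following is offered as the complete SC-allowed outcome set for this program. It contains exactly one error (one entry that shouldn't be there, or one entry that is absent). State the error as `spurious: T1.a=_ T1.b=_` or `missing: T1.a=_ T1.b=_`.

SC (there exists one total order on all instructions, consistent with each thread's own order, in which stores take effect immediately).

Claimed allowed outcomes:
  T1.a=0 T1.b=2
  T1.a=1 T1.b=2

outcome vector order: (T1.a,T1.b)
[SC] allowed = {00 02 12}
SC∖claimed = {00}

missing: T1.a=0 T1.b=0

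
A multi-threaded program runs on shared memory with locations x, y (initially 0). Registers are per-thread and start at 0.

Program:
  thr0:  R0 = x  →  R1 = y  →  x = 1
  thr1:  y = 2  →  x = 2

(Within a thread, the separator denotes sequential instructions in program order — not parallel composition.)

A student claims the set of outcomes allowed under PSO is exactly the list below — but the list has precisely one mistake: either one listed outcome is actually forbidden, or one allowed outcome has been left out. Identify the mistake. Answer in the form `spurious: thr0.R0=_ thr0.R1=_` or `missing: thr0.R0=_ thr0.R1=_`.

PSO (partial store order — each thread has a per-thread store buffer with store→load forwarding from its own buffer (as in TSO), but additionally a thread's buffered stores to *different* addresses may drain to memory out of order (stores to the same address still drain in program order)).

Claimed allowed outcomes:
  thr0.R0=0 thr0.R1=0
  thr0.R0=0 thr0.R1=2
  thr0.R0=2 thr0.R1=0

outcome vector order: (thr0.R0,thr0.R1)
under PSO → 0/0, 0/2, 2/0, 2/2
PSO∖claimed = {2/2}

missing: thr0.R0=2 thr0.R1=2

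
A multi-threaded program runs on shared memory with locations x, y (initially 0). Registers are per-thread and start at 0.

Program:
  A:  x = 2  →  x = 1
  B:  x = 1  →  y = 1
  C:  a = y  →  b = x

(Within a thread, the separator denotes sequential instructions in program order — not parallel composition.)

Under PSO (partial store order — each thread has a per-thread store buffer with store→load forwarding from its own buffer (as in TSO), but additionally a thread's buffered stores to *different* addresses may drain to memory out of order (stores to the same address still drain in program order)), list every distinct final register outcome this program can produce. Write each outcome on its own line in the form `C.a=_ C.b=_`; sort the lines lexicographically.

C.a=0 C.b=0
C.a=0 C.b=1
C.a=0 C.b=2
C.a=1 C.b=0
C.a=1 C.b=1
C.a=1 C.b=2

outcome vector order: (C.a,C.b)
|PSO outcomes| = 6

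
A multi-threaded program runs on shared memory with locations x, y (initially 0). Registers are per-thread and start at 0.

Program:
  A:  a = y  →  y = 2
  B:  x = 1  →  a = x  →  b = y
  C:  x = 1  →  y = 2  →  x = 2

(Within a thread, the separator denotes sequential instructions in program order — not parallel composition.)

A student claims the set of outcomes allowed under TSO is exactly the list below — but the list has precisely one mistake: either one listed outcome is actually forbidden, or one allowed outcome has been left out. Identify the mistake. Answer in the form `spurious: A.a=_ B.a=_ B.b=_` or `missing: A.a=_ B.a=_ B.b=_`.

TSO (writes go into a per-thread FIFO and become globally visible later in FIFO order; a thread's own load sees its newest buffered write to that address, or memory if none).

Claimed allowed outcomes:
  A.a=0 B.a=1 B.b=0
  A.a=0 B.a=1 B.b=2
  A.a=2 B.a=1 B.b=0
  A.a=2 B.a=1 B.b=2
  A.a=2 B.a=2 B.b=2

missing: A.a=0 B.a=2 B.b=2

outcome vector order: (A.a,B.a,B.b)
under TSO → 0/1/0 0/1/2 0/2/2 2/1/0 2/1/2 2/2/2
TSO∖claimed = {0/2/2}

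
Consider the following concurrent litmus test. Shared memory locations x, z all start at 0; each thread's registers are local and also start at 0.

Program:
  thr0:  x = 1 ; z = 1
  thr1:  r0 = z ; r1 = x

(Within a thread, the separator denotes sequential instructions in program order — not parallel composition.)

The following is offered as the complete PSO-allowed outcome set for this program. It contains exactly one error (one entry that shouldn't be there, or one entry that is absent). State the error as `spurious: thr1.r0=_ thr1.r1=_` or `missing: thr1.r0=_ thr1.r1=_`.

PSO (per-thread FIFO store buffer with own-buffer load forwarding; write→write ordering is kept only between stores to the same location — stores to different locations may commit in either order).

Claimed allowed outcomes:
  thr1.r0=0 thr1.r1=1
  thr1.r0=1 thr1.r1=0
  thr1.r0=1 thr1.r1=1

missing: thr1.r0=0 thr1.r1=0

outcome vector order: (thr1.r0,thr1.r1)
[PSO] allowed = {00; 01; 10; 11}
PSO∖claimed = {00}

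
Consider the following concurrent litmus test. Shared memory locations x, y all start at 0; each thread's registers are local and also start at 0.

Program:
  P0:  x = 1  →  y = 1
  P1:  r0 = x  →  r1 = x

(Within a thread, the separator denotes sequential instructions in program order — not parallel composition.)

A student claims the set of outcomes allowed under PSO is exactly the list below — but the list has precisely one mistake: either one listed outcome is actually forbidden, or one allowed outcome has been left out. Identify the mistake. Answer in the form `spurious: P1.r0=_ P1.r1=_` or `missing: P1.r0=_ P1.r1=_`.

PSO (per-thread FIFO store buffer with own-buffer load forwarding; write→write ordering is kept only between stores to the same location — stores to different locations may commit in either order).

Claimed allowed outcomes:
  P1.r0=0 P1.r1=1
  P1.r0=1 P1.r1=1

missing: P1.r0=0 P1.r1=0

outcome vector order: (P1.r0,P1.r1)
[PSO] allowed = {<0 0>, <0 1>, <1 1>}
PSO∖claimed = {<0 0>}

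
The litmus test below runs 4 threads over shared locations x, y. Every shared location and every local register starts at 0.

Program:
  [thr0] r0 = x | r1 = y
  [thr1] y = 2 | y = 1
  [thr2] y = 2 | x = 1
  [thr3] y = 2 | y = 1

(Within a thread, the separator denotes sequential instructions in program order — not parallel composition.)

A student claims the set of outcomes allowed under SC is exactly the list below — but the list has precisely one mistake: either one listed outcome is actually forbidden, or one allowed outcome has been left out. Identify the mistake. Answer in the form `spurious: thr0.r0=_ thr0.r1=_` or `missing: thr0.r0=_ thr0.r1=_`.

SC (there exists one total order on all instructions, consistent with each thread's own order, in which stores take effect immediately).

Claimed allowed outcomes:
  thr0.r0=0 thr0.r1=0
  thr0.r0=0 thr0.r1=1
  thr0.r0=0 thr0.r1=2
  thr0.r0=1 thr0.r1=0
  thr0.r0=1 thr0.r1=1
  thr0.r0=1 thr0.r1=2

outcome vector order: (thr0.r0,thr0.r1)
[SC] allowed = {00, 01, 02, 11, 12}
claimed∖SC = {10}

spurious: thr0.r0=1 thr0.r1=0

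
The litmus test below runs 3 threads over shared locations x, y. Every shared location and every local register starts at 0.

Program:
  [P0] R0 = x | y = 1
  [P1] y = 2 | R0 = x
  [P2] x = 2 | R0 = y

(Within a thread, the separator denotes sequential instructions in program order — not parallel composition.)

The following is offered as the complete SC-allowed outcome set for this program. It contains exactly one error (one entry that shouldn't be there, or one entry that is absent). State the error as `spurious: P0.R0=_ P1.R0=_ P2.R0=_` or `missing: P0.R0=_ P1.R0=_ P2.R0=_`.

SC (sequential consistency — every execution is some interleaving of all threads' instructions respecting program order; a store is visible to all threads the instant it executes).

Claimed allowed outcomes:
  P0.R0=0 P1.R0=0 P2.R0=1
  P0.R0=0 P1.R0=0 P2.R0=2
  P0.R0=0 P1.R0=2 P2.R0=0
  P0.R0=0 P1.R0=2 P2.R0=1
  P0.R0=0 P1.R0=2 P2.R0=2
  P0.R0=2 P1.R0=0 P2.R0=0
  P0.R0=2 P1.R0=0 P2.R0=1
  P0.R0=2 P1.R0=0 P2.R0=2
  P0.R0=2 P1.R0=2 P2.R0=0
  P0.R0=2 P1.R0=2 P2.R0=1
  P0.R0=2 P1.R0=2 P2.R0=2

spurious: P0.R0=2 P1.R0=0 P2.R0=0

outcome vector order: (P0.R0,P1.R0,P2.R0)
SC (10): (0,0,1), (0,0,2), (0,2,0), (0,2,1), (0,2,2), (2,0,1), (2,0,2), (2,2,0), (2,2,1), (2,2,2)
claimed∖SC = {(2,0,0)}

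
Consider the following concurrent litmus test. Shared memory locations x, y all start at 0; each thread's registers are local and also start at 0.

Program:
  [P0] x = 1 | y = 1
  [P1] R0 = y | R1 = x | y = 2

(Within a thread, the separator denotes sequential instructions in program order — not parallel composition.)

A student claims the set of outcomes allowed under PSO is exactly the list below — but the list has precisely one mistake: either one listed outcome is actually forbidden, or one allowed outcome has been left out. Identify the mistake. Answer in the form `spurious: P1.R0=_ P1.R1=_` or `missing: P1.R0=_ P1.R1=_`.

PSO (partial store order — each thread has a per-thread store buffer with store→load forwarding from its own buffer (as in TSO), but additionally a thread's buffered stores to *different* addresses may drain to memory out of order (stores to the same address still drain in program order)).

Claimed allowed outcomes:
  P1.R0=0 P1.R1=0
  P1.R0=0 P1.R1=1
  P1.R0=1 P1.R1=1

missing: P1.R0=1 P1.R1=0

outcome vector order: (P1.R0,P1.R1)
PSO (4): (0,0); (0,1); (1,0); (1,1)
PSO∖claimed = {(1,0)}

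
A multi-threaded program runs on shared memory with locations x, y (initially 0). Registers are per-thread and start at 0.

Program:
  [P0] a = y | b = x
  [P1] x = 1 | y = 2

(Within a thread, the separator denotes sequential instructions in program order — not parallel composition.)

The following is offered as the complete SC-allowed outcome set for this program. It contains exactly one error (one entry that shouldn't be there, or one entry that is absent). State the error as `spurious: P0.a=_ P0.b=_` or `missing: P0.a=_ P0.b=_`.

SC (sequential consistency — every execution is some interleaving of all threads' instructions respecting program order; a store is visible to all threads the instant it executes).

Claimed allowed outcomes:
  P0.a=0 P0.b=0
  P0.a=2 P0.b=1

missing: P0.a=0 P0.b=1

outcome vector order: (P0.a,P0.b)
under SC → 0/0, 0/1, 2/1
SC∖claimed = {0/1}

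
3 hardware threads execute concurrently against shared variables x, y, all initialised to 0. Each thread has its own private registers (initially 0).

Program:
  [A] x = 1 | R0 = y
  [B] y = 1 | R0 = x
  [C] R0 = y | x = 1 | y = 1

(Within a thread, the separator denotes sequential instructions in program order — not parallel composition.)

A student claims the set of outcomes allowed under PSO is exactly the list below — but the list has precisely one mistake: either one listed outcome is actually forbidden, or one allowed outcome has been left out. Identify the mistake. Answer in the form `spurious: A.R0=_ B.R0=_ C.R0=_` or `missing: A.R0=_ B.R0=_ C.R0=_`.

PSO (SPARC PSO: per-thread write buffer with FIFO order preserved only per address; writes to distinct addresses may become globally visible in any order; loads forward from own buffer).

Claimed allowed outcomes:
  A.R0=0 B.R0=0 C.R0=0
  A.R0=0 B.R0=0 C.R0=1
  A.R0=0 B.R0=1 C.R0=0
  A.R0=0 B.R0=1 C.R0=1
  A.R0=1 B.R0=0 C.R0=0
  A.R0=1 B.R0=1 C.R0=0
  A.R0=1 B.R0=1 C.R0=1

outcome vector order: (A.R0,B.R0,C.R0)
[PSO] allowed = {000; 001; 010; 011; 100; 101; 110; 111}
PSO∖claimed = {101}

missing: A.R0=1 B.R0=0 C.R0=1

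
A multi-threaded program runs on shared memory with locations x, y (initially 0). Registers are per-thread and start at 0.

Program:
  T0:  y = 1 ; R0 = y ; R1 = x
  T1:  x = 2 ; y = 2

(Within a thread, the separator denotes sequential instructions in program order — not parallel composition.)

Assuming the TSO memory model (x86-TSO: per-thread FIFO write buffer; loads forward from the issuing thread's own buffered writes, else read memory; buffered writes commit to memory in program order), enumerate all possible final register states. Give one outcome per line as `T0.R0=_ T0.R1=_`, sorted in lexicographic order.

T0.R0=1 T0.R1=0
T0.R0=1 T0.R1=2
T0.R0=2 T0.R1=2

outcome vector order: (T0.R0,T0.R1)
|TSO outcomes| = 3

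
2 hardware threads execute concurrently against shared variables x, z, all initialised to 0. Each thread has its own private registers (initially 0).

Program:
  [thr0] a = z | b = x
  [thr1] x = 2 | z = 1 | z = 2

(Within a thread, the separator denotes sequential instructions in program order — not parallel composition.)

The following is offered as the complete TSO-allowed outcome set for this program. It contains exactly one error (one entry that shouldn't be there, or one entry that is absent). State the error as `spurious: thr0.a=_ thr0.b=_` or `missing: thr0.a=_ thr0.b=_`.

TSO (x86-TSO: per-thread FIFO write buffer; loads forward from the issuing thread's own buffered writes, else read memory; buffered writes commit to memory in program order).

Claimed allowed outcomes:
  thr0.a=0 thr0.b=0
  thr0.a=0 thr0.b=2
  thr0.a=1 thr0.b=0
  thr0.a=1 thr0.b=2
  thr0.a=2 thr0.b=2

spurious: thr0.a=1 thr0.b=0

outcome vector order: (thr0.a,thr0.b)
TSO: 4 outcomes — {00 02 12 22}
claimed∖TSO = {10}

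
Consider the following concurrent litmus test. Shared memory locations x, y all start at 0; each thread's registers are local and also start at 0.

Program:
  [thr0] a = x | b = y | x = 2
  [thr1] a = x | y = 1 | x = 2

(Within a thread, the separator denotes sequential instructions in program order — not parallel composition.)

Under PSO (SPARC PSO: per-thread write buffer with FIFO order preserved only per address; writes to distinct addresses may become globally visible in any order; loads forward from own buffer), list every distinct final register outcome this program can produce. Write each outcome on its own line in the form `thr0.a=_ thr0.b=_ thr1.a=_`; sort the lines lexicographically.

thr0.a=0 thr0.b=0 thr1.a=0
thr0.a=0 thr0.b=0 thr1.a=2
thr0.a=0 thr0.b=1 thr1.a=0
thr0.a=2 thr0.b=0 thr1.a=0
thr0.a=2 thr0.b=1 thr1.a=0

outcome vector order: (thr0.a,thr0.b,thr1.a)
|PSO outcomes| = 5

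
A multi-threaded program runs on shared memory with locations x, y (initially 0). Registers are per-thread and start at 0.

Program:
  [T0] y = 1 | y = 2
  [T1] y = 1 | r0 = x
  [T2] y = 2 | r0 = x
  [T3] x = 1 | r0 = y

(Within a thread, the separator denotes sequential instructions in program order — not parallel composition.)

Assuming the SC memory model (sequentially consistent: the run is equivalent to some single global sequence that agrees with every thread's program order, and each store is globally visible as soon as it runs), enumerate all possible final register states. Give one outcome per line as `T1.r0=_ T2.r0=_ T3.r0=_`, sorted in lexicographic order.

outcome vector order: (T1.r0,T2.r0,T3.r0)
|SC outcomes| = 9

T1.r0=0 T2.r0=0 T3.r0=1
T1.r0=0 T2.r0=0 T3.r0=2
T1.r0=0 T2.r0=1 T3.r0=1
T1.r0=0 T2.r0=1 T3.r0=2
T1.r0=1 T2.r0=0 T3.r0=1
T1.r0=1 T2.r0=0 T3.r0=2
T1.r0=1 T2.r0=1 T3.r0=0
T1.r0=1 T2.r0=1 T3.r0=1
T1.r0=1 T2.r0=1 T3.r0=2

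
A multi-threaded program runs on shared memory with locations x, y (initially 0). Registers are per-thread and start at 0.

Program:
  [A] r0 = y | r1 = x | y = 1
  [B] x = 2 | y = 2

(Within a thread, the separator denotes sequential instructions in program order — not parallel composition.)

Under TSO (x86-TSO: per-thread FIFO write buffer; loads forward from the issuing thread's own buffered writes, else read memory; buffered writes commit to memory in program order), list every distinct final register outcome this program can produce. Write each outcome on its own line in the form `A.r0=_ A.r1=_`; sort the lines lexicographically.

A.r0=0 A.r1=0
A.r0=0 A.r1=2
A.r0=2 A.r1=2

outcome vector order: (A.r0,A.r1)
|TSO outcomes| = 3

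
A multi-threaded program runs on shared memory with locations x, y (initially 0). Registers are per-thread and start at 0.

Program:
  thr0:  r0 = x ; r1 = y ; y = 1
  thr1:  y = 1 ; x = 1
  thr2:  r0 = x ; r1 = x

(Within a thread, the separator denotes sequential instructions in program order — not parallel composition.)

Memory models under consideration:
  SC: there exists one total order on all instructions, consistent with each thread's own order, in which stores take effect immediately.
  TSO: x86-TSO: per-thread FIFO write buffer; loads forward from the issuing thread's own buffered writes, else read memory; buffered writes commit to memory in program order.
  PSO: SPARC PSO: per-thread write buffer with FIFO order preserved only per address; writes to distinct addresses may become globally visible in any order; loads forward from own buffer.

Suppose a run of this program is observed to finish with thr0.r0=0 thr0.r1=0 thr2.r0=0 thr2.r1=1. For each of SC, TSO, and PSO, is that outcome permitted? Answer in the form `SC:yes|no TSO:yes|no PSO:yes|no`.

SC:yes TSO:yes PSO:yes

outcome vector order: (thr0.r0,thr0.r1,thr2.r0,thr2.r1)
SC: 9 outcomes — {0/0/0/0; 0/0/0/1; 0/0/1/1; 0/1/0/0; 0/1/0/1; 0/1/1/1; 1/1/0/0; 1/1/0/1; 1/1/1/1}
TSO: 9 outcomes — {0/0/0/0; 0/0/0/1; 0/0/1/1; 0/1/0/0; 0/1/0/1; 0/1/1/1; 1/1/0/0; 1/1/0/1; 1/1/1/1}
PSO: 12 outcomes — {0/0/0/0; 0/0/0/1; 0/0/1/1; 0/1/0/0; 0/1/0/1; 0/1/1/1; 1/0/0/0; 1/0/0/1; 1/0/1/1; 1/1/0/0; 1/1/0/1; 1/1/1/1}
target 0/0/0/1 ∈ {SC,TSO,PSO}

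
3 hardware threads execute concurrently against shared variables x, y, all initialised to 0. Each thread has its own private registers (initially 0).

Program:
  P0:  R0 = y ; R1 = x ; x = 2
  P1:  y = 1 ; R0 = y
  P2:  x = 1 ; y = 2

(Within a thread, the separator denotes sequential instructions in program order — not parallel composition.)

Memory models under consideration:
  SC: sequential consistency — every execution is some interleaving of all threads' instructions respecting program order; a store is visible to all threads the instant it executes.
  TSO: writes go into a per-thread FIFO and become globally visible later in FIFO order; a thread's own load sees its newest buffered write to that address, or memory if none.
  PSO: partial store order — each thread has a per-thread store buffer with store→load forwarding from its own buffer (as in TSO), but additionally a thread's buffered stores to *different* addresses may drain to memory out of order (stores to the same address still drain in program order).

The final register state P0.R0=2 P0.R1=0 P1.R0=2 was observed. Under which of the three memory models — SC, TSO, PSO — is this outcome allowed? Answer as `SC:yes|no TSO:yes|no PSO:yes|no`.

outcome vector order: (P0.R0,P0.R1,P1.R0)
SC (10): 001 002 011 012 101 102 111 112 211 212
TSO (10): 001 002 011 012 101 102 111 112 211 212
PSO (12): 001 002 011 012 101 102 111 112 201 202 211 212
target 202 ∈ {PSO}

SC:no TSO:no PSO:yes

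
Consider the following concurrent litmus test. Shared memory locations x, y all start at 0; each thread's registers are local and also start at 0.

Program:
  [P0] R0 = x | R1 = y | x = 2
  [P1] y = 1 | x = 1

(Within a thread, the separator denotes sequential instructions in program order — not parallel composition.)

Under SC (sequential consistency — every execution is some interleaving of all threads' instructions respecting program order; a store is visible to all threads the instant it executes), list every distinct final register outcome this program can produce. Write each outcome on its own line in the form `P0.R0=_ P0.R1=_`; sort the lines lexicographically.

P0.R0=0 P0.R1=0
P0.R0=0 P0.R1=1
P0.R0=1 P0.R1=1

outcome vector order: (P0.R0,P0.R1)
|SC outcomes| = 3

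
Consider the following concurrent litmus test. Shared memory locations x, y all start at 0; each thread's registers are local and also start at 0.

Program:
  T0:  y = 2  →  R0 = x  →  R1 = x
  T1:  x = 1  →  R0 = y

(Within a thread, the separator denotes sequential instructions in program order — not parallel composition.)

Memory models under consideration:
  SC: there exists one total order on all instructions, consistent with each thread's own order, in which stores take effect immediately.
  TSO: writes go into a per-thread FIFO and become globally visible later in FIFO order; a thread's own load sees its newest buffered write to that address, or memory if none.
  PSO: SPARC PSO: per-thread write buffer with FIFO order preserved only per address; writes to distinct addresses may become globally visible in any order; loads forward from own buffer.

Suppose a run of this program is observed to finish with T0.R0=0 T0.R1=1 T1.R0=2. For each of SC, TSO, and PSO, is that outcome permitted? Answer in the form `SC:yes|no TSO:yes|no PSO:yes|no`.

outcome vector order: (T0.R0,T0.R1,T1.R0)
under SC → (0,0,2) (0,1,2) (1,1,0) (1,1,2)
under TSO → (0,0,0) (0,0,2) (0,1,0) (0,1,2) (1,1,0) (1,1,2)
under PSO → (0,0,0) (0,0,2) (0,1,0) (0,1,2) (1,1,0) (1,1,2)
target (0,1,2) ∈ {SC,TSO,PSO}

SC:yes TSO:yes PSO:yes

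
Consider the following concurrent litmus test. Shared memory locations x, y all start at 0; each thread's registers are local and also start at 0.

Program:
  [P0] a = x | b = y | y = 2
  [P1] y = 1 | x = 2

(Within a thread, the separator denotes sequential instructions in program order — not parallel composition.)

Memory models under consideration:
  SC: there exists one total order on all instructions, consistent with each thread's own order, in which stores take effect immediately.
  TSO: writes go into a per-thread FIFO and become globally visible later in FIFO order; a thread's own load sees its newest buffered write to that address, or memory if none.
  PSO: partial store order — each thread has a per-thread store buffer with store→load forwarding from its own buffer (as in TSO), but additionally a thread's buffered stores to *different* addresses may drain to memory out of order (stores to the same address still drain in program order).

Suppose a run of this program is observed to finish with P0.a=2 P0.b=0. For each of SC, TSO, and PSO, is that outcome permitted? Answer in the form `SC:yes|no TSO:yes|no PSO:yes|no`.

outcome vector order: (P0.a,P0.b)
under SC → (0,0); (0,1); (2,1)
under TSO → (0,0); (0,1); (2,1)
under PSO → (0,0); (0,1); (2,0); (2,1)
target (2,0) ∈ {PSO}

SC:no TSO:no PSO:yes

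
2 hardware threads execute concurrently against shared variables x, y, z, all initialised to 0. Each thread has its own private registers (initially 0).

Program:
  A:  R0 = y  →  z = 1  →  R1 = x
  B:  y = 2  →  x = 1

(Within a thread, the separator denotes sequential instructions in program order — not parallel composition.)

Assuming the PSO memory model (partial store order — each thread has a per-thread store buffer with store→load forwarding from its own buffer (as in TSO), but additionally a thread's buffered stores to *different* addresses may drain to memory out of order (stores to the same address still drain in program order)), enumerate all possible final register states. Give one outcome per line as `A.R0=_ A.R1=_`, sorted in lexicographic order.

outcome vector order: (A.R0,A.R1)
|PSO outcomes| = 4

A.R0=0 A.R1=0
A.R0=0 A.R1=1
A.R0=2 A.R1=0
A.R0=2 A.R1=1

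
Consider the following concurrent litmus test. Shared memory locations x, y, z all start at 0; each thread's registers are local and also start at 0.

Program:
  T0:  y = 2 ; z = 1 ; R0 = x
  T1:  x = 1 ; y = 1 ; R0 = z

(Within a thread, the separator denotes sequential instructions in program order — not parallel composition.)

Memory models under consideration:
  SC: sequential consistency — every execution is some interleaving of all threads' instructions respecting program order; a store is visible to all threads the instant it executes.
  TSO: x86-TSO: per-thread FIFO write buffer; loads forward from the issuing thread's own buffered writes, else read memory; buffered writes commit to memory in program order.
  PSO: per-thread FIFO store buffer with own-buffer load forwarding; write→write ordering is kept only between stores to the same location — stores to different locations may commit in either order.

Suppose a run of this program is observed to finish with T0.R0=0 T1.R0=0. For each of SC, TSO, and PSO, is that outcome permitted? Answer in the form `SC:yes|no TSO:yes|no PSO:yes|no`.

outcome vector order: (T0.R0,T1.R0)
under SC → <0 1>, <1 0>, <1 1>
under TSO → <0 0>, <0 1>, <1 0>, <1 1>
under PSO → <0 0>, <0 1>, <1 0>, <1 1>
target <0 0> ∈ {TSO,PSO}

SC:no TSO:yes PSO:yes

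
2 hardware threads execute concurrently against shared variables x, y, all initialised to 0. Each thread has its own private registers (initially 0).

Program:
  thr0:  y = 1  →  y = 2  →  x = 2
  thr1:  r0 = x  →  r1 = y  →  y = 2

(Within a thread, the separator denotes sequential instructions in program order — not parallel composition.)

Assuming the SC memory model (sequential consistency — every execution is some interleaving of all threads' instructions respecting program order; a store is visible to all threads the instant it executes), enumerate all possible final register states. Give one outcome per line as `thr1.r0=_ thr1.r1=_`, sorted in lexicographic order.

outcome vector order: (thr1.r0,thr1.r1)
|SC outcomes| = 4

thr1.r0=0 thr1.r1=0
thr1.r0=0 thr1.r1=1
thr1.r0=0 thr1.r1=2
thr1.r0=2 thr1.r1=2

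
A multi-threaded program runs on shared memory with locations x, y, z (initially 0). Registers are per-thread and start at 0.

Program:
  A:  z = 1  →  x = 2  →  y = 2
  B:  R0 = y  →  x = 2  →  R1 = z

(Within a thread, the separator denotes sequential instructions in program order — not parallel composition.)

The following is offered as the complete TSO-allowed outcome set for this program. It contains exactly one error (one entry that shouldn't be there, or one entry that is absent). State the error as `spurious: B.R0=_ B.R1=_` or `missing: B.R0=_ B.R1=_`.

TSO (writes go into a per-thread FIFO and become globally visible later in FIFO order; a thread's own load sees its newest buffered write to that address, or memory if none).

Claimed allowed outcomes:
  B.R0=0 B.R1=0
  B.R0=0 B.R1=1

missing: B.R0=2 B.R1=1

outcome vector order: (B.R0,B.R1)
TSO: 3 outcomes — {00 01 21}
TSO∖claimed = {21}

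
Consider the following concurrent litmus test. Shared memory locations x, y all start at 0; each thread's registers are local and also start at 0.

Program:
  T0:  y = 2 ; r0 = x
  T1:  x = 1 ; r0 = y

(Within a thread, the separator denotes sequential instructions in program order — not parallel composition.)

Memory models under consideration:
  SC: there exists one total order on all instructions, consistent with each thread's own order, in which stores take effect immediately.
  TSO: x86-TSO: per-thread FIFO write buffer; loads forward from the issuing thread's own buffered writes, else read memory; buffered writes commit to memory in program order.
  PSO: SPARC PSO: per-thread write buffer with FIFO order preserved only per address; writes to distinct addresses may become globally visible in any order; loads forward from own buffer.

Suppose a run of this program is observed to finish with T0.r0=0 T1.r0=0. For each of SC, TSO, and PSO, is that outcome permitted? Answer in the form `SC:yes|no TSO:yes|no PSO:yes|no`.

SC:no TSO:yes PSO:yes

outcome vector order: (T0.r0,T1.r0)
under SC → (0,2); (1,0); (1,2)
under TSO → (0,0); (0,2); (1,0); (1,2)
under PSO → (0,0); (0,2); (1,0); (1,2)
target (0,0) ∈ {TSO,PSO}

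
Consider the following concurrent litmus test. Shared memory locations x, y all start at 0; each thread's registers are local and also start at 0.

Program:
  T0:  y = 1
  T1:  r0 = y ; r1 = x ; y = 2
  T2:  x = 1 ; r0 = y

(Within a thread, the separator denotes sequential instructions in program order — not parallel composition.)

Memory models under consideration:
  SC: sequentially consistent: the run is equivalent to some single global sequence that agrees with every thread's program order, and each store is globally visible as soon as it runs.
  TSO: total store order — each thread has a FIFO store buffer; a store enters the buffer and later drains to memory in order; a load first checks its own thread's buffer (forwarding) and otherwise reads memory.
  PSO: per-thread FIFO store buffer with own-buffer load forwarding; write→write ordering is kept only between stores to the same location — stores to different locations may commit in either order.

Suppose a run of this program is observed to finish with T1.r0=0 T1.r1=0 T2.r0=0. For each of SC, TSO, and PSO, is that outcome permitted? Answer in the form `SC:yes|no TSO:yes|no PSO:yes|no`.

SC:yes TSO:yes PSO:yes

outcome vector order: (T1.r0,T1.r1,T2.r0)
SC: 11 outcomes — {0/0/0; 0/0/1; 0/0/2; 0/1/0; 0/1/1; 0/1/2; 1/0/1; 1/0/2; 1/1/0; 1/1/1; 1/1/2}
TSO: 12 outcomes — {0/0/0; 0/0/1; 0/0/2; 0/1/0; 0/1/1; 0/1/2; 1/0/0; 1/0/1; 1/0/2; 1/1/0; 1/1/1; 1/1/2}
PSO: 12 outcomes — {0/0/0; 0/0/1; 0/0/2; 0/1/0; 0/1/1; 0/1/2; 1/0/0; 1/0/1; 1/0/2; 1/1/0; 1/1/1; 1/1/2}
target 0/0/0 ∈ {SC,TSO,PSO}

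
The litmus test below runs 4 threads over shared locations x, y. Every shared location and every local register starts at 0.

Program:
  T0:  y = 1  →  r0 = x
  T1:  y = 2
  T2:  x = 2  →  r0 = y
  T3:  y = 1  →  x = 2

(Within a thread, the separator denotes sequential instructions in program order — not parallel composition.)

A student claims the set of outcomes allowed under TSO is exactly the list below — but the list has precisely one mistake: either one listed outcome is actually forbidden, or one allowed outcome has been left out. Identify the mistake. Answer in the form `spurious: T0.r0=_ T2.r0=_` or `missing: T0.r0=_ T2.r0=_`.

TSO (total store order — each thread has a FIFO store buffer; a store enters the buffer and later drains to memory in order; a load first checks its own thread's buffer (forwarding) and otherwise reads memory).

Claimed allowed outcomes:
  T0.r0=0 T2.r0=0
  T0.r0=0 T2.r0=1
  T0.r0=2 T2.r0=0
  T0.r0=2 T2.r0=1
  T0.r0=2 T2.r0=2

outcome vector order: (T0.r0,T2.r0)
TSO: 6 outcomes — {(0,0), (0,1), (0,2), (2,0), (2,1), (2,2)}
TSO∖claimed = {(0,2)}

missing: T0.r0=0 T2.r0=2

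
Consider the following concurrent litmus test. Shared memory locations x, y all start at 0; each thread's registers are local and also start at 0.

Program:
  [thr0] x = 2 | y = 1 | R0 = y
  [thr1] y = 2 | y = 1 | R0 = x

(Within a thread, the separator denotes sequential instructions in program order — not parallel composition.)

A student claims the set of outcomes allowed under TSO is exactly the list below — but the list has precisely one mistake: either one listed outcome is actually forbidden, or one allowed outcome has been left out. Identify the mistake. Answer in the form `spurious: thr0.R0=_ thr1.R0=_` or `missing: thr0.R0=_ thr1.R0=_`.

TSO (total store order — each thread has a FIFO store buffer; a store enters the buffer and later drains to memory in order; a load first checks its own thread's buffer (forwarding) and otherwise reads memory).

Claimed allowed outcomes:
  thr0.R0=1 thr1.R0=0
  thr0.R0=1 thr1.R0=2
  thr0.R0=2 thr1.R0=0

missing: thr0.R0=2 thr1.R0=2

outcome vector order: (thr0.R0,thr1.R0)
TSO (4): <1 0> <1 2> <2 0> <2 2>
TSO∖claimed = {<2 2>}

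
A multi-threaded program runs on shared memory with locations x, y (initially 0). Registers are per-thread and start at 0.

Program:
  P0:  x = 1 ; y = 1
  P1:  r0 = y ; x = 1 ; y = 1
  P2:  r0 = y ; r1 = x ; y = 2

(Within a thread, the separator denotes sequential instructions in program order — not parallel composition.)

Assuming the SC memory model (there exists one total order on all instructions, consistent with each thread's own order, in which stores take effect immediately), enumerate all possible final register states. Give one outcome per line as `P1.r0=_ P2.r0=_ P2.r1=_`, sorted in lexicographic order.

outcome vector order: (P1.r0,P2.r0,P2.r1)
|SC outcomes| = 9

P1.r0=0 P2.r0=0 P2.r1=0
P1.r0=0 P2.r0=0 P2.r1=1
P1.r0=0 P2.r0=1 P2.r1=1
P1.r0=1 P2.r0=0 P2.r1=0
P1.r0=1 P2.r0=0 P2.r1=1
P1.r0=1 P2.r0=1 P2.r1=1
P1.r0=2 P2.r0=0 P2.r1=0
P1.r0=2 P2.r0=0 P2.r1=1
P1.r0=2 P2.r0=1 P2.r1=1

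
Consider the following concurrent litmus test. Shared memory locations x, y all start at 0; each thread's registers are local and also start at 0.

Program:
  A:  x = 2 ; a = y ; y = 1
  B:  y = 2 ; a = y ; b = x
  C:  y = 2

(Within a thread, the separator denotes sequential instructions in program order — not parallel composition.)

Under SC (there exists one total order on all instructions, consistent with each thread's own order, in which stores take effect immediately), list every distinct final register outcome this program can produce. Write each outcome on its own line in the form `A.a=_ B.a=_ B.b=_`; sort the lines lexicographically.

outcome vector order: (A.a,B.a,B.b)
|SC outcomes| = 5

A.a=0 B.a=1 B.b=2
A.a=0 B.a=2 B.b=2
A.a=2 B.a=1 B.b=2
A.a=2 B.a=2 B.b=0
A.a=2 B.a=2 B.b=2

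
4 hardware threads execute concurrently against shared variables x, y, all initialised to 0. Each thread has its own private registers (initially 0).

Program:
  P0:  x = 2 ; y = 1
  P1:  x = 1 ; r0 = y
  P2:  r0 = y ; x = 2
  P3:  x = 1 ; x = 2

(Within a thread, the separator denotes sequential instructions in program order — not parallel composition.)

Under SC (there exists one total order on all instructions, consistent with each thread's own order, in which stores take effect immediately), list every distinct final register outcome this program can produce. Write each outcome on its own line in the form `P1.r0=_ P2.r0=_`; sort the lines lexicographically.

outcome vector order: (P1.r0,P2.r0)
|SC outcomes| = 4

P1.r0=0 P2.r0=0
P1.r0=0 P2.r0=1
P1.r0=1 P2.r0=0
P1.r0=1 P2.r0=1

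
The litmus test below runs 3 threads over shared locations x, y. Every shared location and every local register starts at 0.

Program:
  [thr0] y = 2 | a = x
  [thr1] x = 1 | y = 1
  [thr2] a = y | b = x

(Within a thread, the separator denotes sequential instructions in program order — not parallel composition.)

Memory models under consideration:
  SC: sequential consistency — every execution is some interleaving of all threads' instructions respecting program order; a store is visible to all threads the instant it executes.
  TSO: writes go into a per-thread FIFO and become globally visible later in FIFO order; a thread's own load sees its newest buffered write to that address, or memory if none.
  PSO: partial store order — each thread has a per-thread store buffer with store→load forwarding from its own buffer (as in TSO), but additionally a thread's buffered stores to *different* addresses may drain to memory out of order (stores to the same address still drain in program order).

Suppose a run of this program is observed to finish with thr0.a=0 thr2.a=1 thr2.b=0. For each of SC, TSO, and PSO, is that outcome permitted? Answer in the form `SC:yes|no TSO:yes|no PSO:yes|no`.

SC:no TSO:no PSO:yes

outcome vector order: (thr0.a,thr2.a,thr2.b)
[SC] allowed = {000, 001, 011, 020, 021, 100, 101, 111, 120, 121}
[TSO] allowed = {000, 001, 011, 020, 021, 100, 101, 111, 120, 121}
[PSO] allowed = {000, 001, 010, 011, 020, 021, 100, 101, 110, 111, 120, 121}
target 010 ∈ {PSO}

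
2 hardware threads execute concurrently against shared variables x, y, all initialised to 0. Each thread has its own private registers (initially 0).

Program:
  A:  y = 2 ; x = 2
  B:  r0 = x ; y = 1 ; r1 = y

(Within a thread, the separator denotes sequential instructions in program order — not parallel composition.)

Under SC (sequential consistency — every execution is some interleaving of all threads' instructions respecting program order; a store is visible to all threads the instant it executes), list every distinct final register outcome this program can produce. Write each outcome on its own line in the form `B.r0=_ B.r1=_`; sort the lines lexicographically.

B.r0=0 B.r1=1
B.r0=0 B.r1=2
B.r0=2 B.r1=1

outcome vector order: (B.r0,B.r1)
|SC outcomes| = 3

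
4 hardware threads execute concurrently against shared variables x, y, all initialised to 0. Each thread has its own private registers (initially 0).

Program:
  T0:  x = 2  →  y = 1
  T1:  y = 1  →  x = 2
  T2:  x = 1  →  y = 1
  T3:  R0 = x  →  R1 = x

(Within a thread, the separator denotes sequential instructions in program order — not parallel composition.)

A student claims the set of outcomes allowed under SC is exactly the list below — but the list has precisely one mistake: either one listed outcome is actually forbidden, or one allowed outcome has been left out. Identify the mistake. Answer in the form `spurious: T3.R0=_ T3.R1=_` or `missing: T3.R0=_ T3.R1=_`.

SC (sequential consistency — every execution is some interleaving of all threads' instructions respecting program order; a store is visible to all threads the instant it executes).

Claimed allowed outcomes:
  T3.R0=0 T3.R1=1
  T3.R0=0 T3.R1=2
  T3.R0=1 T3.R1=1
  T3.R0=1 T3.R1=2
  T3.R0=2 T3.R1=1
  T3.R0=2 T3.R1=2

missing: T3.R0=0 T3.R1=0

outcome vector order: (T3.R0,T3.R1)
under SC → 0/0; 0/1; 0/2; 1/1; 1/2; 2/1; 2/2
SC∖claimed = {0/0}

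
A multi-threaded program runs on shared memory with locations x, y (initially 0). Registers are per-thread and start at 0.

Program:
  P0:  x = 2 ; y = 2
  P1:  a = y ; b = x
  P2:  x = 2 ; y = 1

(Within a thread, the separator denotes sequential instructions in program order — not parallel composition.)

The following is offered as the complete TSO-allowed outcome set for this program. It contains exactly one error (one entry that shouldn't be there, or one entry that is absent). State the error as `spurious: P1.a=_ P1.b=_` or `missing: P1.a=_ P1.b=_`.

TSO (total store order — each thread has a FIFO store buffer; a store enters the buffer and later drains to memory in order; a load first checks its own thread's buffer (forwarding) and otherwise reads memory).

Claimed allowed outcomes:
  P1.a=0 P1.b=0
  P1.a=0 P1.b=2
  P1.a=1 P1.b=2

outcome vector order: (P1.a,P1.b)
[TSO] allowed = {(0,0) (0,2) (1,2) (2,2)}
TSO∖claimed = {(2,2)}

missing: P1.a=2 P1.b=2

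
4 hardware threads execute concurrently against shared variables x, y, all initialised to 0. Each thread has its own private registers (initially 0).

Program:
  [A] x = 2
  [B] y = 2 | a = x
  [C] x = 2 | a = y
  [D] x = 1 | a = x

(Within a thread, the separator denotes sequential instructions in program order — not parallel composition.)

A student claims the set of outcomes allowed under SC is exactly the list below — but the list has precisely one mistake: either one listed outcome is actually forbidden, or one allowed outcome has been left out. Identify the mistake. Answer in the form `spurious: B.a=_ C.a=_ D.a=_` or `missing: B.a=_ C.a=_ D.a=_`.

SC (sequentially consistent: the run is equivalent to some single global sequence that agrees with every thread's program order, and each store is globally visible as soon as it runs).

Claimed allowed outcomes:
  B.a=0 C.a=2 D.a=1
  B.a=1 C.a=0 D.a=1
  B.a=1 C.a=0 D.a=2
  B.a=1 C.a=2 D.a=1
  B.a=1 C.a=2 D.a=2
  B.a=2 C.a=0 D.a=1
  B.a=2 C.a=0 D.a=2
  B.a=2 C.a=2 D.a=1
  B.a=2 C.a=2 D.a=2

missing: B.a=0 C.a=2 D.a=2

outcome vector order: (B.a,C.a,D.a)
under SC → <0 2 1>; <0 2 2>; <1 0 1>; <1 0 2>; <1 2 1>; <1 2 2>; <2 0 1>; <2 0 2>; <2 2 1>; <2 2 2>
SC∖claimed = {<0 2 2>}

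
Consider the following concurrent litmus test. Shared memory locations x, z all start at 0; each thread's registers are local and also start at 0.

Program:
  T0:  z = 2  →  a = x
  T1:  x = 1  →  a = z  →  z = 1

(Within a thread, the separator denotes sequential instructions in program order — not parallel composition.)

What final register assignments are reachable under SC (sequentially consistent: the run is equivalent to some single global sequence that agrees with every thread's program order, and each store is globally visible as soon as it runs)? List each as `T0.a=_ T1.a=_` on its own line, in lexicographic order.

outcome vector order: (T0.a,T1.a)
|SC outcomes| = 3

T0.a=0 T1.a=2
T0.a=1 T1.a=0
T0.a=1 T1.a=2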